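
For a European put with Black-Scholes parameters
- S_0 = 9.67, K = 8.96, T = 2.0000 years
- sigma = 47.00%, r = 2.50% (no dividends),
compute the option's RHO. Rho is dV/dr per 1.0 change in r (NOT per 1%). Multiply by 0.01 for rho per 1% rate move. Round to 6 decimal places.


Answer: Rho = -9.488041

Derivation:
d1 = 0.5222932644; d2 = -0.1423871099
phi(d1) = 0.3480762687; exp(-qT) = 1.0000000000; exp(-rT) = 0.9512294245
N(-d2) = 0.5566128783
Rho = -K*T*exp(-rT)*N(-d2) = -8.9600 * 2.0000 * 0.9512294245 * 0.5566128783 = -9.488041


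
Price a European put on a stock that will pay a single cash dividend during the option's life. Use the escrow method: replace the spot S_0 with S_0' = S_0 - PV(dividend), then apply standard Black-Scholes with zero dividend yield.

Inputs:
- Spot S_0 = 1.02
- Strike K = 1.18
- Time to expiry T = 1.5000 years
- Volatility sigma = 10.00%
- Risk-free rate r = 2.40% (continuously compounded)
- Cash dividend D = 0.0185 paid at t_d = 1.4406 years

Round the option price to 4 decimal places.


Answer: Price = 0.1462

Derivation:
PV(D) = D * exp(-r * t_d) = 0.0185 * 0.96601647 = 0.01787130
S_0' = S_0 - PV(D) = 1.0200 - 0.01787130 = 1.00212870
d1 = (ln(S_0'/K) + (r + sigma^2/2)*T) / (sigma*sqrt(T)) = -0.97888147
d2 = d1 - sigma*sqrt(T) = -1.10135595
exp(-rT) = 0.96464029
N(-d1) = 0.83618072; N(-d2) = 0.86462912
P = K * exp(-rT) * N(-d2) - S_0' * N(-d1) = 1.1800 * 0.96464029 * 0.86462912 - 1.00212870 * 0.83618072 = 0.1462


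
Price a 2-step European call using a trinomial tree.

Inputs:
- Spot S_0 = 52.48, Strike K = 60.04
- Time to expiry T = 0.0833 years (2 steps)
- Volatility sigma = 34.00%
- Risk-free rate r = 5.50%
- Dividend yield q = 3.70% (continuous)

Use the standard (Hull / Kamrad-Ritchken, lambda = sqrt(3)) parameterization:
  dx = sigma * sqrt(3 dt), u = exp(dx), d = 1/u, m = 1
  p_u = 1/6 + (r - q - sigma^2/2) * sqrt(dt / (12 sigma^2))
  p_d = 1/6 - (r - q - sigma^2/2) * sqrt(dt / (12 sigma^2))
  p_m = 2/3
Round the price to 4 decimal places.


dt = T/N = 0.041650; dx = sigma*sqrt(3*dt) = 0.120184
u = exp(dx) = 1.127704; d = 1/u = 0.886757
p_u = 0.159770, p_m = 0.666667, p_d = 0.173563
Discount per step: exp(-r*dt) = 0.997712
Stock lattice S(k, j) with j the centered position index:
  k=0: S(0,+0) = 52.4800
  k=1: S(1,-1) = 46.5370; S(1,+0) = 52.4800; S(1,+1) = 59.1819
  k=2: S(2,-2) = 41.2670; S(2,-1) = 46.5370; S(2,+0) = 52.4800; S(2,+1) = 59.1819; S(2,+2) = 66.7397
Terminal payoffs V(N, j) = max(S_T - K, 0):
  V(2,-2) = 0.000000; V(2,-1) = 0.000000; V(2,+0) = 0.000000; V(2,+1) = 0.000000; V(2,+2) = 6.699726
Backward induction: V(k, j) = exp(-r*dt) * [p_u * V(k+1, j+1) + p_m * V(k+1, j) + p_d * V(k+1, j-1)]
  V(1,-1) = exp(-r*dt) * [p_u*0.000000 + p_m*0.000000 + p_d*0.000000] = 0.000000
  V(1,+0) = exp(-r*dt) * [p_u*0.000000 + p_m*0.000000 + p_d*0.000000] = 0.000000
  V(1,+1) = exp(-r*dt) * [p_u*6.699726 + p_m*0.000000 + p_d*0.000000] = 1.067968
  V(0,+0) = exp(-r*dt) * [p_u*1.067968 + p_m*0.000000 + p_d*0.000000] = 0.170239

Answer: Price = V(0,0) = 0.1702


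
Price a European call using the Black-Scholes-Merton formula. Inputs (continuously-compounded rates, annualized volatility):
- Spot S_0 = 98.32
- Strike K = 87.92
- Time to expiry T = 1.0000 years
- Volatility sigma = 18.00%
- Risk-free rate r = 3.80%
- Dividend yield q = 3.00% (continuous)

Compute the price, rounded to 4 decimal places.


Answer: Price = 13.2160

Derivation:
d1 = (ln(S/K) + (r - q + 0.5*sigma^2) * T) / (sigma * sqrt(T)) = 0.75555642
d2 = d1 - sigma * sqrt(T) = 0.57555642
exp(-rT) = 0.96271294; exp(-qT) = 0.97044553
C = S_0 * exp(-qT) * N(d1) - K * exp(-rT) * N(d2)
N(d1) = 0.77504240; N(d2) = 0.71754248
C = 98.3200 * 0.97044553 * 0.77504240 - 87.9200 * 0.96271294 * 0.71754248 = 13.2160


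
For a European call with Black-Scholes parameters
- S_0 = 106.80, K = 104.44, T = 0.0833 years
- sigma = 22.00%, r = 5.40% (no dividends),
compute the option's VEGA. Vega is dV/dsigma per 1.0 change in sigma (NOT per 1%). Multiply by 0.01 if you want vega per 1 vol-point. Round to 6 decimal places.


d1 = 0.4545061341; d2 = 0.3910103075
phi(d1) = 0.3597929880; exp(-qT) = 1.0000000000; exp(-rT) = 0.9955119017
Vega = S * exp(-qT) * phi(d1) * sqrt(T) = 106.8000 * 1.0000000000 * 0.3597929880 * 0.2886173938 = 11.090381

Answer: Vega = 11.090381


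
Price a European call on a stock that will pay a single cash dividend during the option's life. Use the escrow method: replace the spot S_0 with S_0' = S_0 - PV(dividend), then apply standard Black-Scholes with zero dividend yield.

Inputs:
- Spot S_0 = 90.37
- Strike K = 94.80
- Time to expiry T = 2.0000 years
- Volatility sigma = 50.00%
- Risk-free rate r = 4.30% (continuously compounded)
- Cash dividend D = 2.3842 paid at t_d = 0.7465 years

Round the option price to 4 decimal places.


PV(D) = D * exp(-r * t_d) = 2.3842 * 0.96841022 = 2.30888365
S_0' = S_0 - PV(D) = 90.3700 - 2.30888365 = 88.06111635
d1 = (ln(S_0'/K) + (r + sigma^2/2)*T) / (sigma*sqrt(T)) = 0.37089401
d2 = d1 - sigma*sqrt(T) = -0.33621277
exp(-rT) = 0.91759423
N(d1) = 0.64464176; N(d2) = 0.36835521
C = S_0' * N(d1) - K * exp(-rT) * N(d2) = 88.06111635 * 0.64464176 - 94.8000 * 0.91759423 * 0.36835521 = 24.7254

Answer: Price = 24.7254


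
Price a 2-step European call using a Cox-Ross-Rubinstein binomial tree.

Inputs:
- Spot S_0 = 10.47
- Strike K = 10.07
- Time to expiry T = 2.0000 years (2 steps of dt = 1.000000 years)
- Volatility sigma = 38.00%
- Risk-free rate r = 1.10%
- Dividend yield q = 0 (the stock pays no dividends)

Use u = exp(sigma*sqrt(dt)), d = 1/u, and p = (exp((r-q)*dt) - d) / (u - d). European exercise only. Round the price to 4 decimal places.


dt = T/N = 1.000000
u = exp(sigma*sqrt(dt)) = 1.462285; d = 1/u = 0.683861
p = (exp((r-q)*dt) - d) / (u - d) = 0.420336
Discount per step: exp(-r*dt) = 0.989060
Stock lattice S(k, i) with i counting down-moves:
  k=0: S(0,0) = 10.4700
  k=1: S(1,0) = 15.3101; S(1,1) = 7.1600
  k=2: S(2,0) = 22.3878; S(2,1) = 10.4700; S(2,2) = 4.8965
Terminal payoffs V(N, i) = max(S_T - K, 0):
  V(2,0) = 12.317752; V(2,1) = 0.400000; V(2,2) = 0.000000
Backward induction: V(k, i) = exp(-r*dt) * [p * V(k+1, i) + (1-p) * V(k+1, i+1)].
  V(1,0) = exp(-r*dt) * [p*12.317752 + (1-p)*0.400000] = 5.350283
  V(1,1) = exp(-r*dt) * [p*0.400000 + (1-p)*0.000000] = 0.166295
  V(0,0) = exp(-r*dt) * [p*5.350283 + (1-p)*0.166295] = 2.319655

Answer: Price = V(0,0) = 2.3197


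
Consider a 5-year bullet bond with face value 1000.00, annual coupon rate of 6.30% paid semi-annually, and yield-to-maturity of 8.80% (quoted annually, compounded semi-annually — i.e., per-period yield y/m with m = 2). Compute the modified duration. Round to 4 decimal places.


Answer: Modified duration = 4.1427

Derivation:
Coupon per period c = face * coupon_rate / m = 31.500000
Periods per year m = 2; per-period yield y/m = 0.044000
Number of cashflows N = 10
Cashflows (t years, CF_t, discount factor 1/(1+y/m)^(m*t), PV):
  t = 0.5000: CF_t = 31.500000, DF = 0.957854, PV = 30.172414
  t = 1.0000: CF_t = 31.500000, DF = 0.917485, PV = 28.900779
  t = 1.5000: CF_t = 31.500000, DF = 0.878817, PV = 27.682739
  t = 2.0000: CF_t = 31.500000, DF = 0.841779, PV = 26.516034
  t = 2.5000: CF_t = 31.500000, DF = 0.806302, PV = 25.398500
  t = 3.0000: CF_t = 31.500000, DF = 0.772320, PV = 24.328065
  t = 3.5000: CF_t = 31.500000, DF = 0.739770, PV = 23.302744
  t = 4.0000: CF_t = 31.500000, DF = 0.708592, PV = 22.320636
  t = 4.5000: CF_t = 31.500000, DF = 0.678728, PV = 21.379920
  t = 5.0000: CF_t = 1031.500000, DF = 0.650122, PV = 670.601076
Price P = sum_t PV_t = 900.602905
First compute Macaulay numerator sum_t t * PV_t:
  t * PV_t at t = 0.5000: 15.086207
  t * PV_t at t = 1.0000: 28.900779
  t * PV_t at t = 1.5000: 41.524108
  t * PV_t at t = 2.0000: 53.032067
  t * PV_t at t = 2.5000: 63.496249
  t * PV_t at t = 3.0000: 72.984194
  t * PV_t at t = 3.5000: 81.559604
  t * PV_t at t = 4.0000: 89.282544
  t * PV_t at t = 4.5000: 96.209638
  t * PV_t at t = 5.0000: 3353.005378
Macaulay duration D = 3895.080768 / 900.602905 = 4.324970
Modified duration = D / (1 + y/m) = 4.324970 / (1 + 0.044000) = 4.142692


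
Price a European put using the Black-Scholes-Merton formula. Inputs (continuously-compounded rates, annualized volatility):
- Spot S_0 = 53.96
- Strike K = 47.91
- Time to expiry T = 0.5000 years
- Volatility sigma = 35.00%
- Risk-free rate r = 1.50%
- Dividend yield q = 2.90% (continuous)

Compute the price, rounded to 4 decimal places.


Answer: Price = 2.6402

Derivation:
d1 = (ln(S/K) + (r - q + 0.5*sigma^2) * T) / (sigma * sqrt(T)) = 0.57596385
d2 = d1 - sigma * sqrt(T) = 0.32847648
exp(-rT) = 0.99252805; exp(-qT) = 0.98560462
P = K * exp(-rT) * N(-d2) - S_0 * exp(-qT) * N(-d1)
N(-d1) = 0.28231981; N(-d2) = 0.37127571
P = 47.9100 * 0.99252805 * 0.37127571 - 53.9600 * 0.98560462 * 0.28231981 = 2.6402


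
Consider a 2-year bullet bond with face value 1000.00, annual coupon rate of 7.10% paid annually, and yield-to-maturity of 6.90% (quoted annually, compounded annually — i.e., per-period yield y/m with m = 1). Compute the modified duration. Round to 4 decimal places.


Coupon per period c = face * coupon_rate / m = 71.000000
Periods per year m = 1; per-period yield y/m = 0.069000
Number of cashflows N = 2
Cashflows (t years, CF_t, discount factor 1/(1+y/m)^(m*t), PV):
  t = 1.0000: CF_t = 71.000000, DF = 0.935454, PV = 66.417212
  t = 2.0000: CF_t = 1071.000000, DF = 0.875074, PV = 937.203842
Price P = sum_t PV_t = 1003.621055
First compute Macaulay numerator sum_t t * PV_t:
  t * PV_t at t = 1.0000: 66.417212
  t * PV_t at t = 2.0000: 1874.407685
Macaulay duration D = 1940.824897 / 1003.621055 = 1.933822
Modified duration = D / (1 + y/m) = 1.933822 / (1 + 0.069000) = 1.809001

Answer: Modified duration = 1.8090


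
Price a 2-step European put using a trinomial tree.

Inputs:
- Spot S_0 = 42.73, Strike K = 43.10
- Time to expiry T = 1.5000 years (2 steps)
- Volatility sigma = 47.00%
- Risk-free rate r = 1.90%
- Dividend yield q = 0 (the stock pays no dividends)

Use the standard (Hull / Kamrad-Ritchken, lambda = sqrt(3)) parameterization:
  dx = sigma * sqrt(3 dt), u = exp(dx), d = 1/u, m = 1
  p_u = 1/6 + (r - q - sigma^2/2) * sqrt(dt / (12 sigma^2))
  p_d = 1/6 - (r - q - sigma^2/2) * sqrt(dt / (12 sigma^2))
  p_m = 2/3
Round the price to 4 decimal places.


dt = T/N = 0.750000; dx = sigma*sqrt(3*dt) = 0.705000
u = exp(dx) = 2.023847; d = 1/u = 0.494109
p_u = 0.118023, p_m = 0.666667, p_d = 0.215310
Discount per step: exp(-r*dt) = 0.985851
Stock lattice S(k, j) with j the centered position index:
  k=0: S(0,+0) = 42.7300
  k=1: S(1,-1) = 21.1133; S(1,+0) = 42.7300; S(1,+1) = 86.4790
  k=2: S(2,-2) = 10.4322; S(2,-1) = 21.1133; S(2,+0) = 42.7300; S(2,+1) = 86.4790; S(2,+2) = 175.0202
Terminal payoffs V(N, j) = max(K - S_T, 0):
  V(2,-2) = 32.667758; V(2,-1) = 21.986741; V(2,+0) = 0.370000; V(2,+1) = 0.000000; V(2,+2) = 0.000000
Backward induction: V(k, j) = exp(-r*dt) * [p_u * V(k+1, j+1) + p_m * V(k+1, j) + p_d * V(k+1, j-1)]
  V(1,-1) = exp(-r*dt) * [p_u*0.370000 + p_m*21.986741 + p_d*32.667758] = 21.427670
  V(1,+0) = exp(-r*dt) * [p_u*0.000000 + p_m*0.370000 + p_d*21.986741] = 4.910167
  V(1,+1) = exp(-r*dt) * [p_u*0.000000 + p_m*0.000000 + p_d*0.370000] = 0.078538
  V(0,+0) = exp(-r*dt) * [p_u*0.078538 + p_m*4.910167 + p_d*21.427670] = 7.784587

Answer: Price = V(0,0) = 7.7846


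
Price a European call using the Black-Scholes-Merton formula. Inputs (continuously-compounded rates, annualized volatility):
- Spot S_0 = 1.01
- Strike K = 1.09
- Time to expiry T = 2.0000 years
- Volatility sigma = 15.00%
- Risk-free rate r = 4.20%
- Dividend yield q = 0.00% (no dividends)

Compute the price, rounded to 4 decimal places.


d1 = (ln(S/K) + (r - q + 0.5*sigma^2) * T) / (sigma * sqrt(T)) = 0.14270657
d2 = d1 - sigma * sqrt(T) = -0.06942547
exp(-rT) = 0.91943126; exp(-qT) = 1.00000000
C = S_0 * exp(-qT) * N(d1) - K * exp(-rT) * N(d2)
N(d1) = 0.55673904; N(d2) = 0.47232548
C = 1.0100 * 1.00000000 * 0.55673904 - 1.0900 * 0.91943126 * 0.47232548 = 0.0890

Answer: Price = 0.0890


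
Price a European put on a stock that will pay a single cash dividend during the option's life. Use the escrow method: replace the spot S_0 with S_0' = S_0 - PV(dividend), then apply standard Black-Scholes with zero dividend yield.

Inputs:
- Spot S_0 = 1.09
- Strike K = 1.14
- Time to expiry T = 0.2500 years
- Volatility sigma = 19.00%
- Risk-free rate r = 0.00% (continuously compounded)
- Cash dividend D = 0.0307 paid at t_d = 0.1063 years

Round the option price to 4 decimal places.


Answer: Price = 0.0939

Derivation:
PV(D) = D * exp(-r * t_d) = 0.0307 * 1.00000000 = 0.03070000
S_0' = S_0 - PV(D) = 1.0900 - 0.03070000 = 1.05930000
d1 = (ln(S_0'/K) + (r + sigma^2/2)*T) / (sigma*sqrt(T)) = -0.72534158
d2 = d1 - sigma*sqrt(T) = -0.82034158
exp(-rT) = 1.00000000
N(-d1) = 0.76587875; N(-d2) = 0.79398929
P = K * exp(-rT) * N(-d2) - S_0' * N(-d1) = 1.1400 * 1.00000000 * 0.79398929 - 1.05930000 * 0.76587875 = 0.0939


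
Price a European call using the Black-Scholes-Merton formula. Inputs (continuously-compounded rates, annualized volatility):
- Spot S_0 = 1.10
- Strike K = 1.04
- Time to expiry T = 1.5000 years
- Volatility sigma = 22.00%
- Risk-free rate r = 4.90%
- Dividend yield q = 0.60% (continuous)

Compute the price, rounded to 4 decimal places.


Answer: Price = 0.1829

Derivation:
d1 = (ln(S/K) + (r - q + 0.5*sigma^2) * T) / (sigma * sqrt(T)) = 0.58227142
d2 = d1 - sigma * sqrt(T) = 0.31282755
exp(-rT) = 0.92913615; exp(-qT) = 0.99104038
C = S_0 * exp(-qT) * N(d1) - K * exp(-rT) * N(d2)
N(d1) = 0.71980806; N(d2) = 0.62279416
C = 1.1000 * 0.99104038 * 0.71980806 - 1.0400 * 0.92913615 * 0.62279416 = 0.1829


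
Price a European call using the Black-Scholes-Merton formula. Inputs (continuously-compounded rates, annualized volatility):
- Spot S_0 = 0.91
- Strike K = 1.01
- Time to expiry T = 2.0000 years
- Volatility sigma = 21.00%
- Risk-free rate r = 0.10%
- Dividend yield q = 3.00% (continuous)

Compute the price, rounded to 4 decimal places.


Answer: Price = 0.0505

Derivation:
d1 = (ln(S/K) + (r - q + 0.5*sigma^2) * T) / (sigma * sqrt(T)) = -0.39786882
d2 = d1 - sigma * sqrt(T) = -0.69485367
exp(-rT) = 0.99800200; exp(-qT) = 0.94176453
C = S_0 * exp(-qT) * N(d1) - K * exp(-rT) * N(d2)
N(d1) = 0.34536344; N(d2) = 0.24357351
C = 0.9100 * 0.94176453 * 0.34536344 - 1.0100 * 0.99800200 * 0.24357351 = 0.0505


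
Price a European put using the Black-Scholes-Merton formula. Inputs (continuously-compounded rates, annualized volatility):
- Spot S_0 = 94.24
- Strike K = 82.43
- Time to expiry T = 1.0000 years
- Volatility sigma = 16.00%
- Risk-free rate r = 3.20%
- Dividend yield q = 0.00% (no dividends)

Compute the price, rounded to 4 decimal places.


d1 = (ln(S/K) + (r - q + 0.5*sigma^2) * T) / (sigma * sqrt(T)) = 1.11684545
d2 = d1 - sigma * sqrt(T) = 0.95684545
exp(-rT) = 0.96850658; exp(-qT) = 1.00000000
P = K * exp(-rT) * N(-d2) - S_0 * exp(-qT) * N(-d1)
N(-d1) = 0.13203021; N(-d2) = 0.16932263
P = 82.4300 * 0.96850658 * 0.16932263 - 94.2400 * 1.00000000 * 0.13203021 = 1.0752

Answer: Price = 1.0752


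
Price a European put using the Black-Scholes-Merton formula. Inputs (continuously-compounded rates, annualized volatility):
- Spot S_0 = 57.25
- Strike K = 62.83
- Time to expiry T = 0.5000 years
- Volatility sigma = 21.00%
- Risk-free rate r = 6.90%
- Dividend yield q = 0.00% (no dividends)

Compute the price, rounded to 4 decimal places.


Answer: Price = 5.4820

Derivation:
d1 = (ln(S/K) + (r - q + 0.5*sigma^2) * T) / (sigma * sqrt(T)) = -0.31974711
d2 = d1 - sigma * sqrt(T) = -0.46823954
exp(-rT) = 0.96608834; exp(-qT) = 1.00000000
P = K * exp(-rT) * N(-d2) - S_0 * exp(-qT) * N(-d1)
N(-d1) = 0.62541998; N(-d2) = 0.68019335
P = 62.8300 * 0.96608834 * 0.68019335 - 57.2500 * 1.00000000 * 0.62541998 = 5.4820


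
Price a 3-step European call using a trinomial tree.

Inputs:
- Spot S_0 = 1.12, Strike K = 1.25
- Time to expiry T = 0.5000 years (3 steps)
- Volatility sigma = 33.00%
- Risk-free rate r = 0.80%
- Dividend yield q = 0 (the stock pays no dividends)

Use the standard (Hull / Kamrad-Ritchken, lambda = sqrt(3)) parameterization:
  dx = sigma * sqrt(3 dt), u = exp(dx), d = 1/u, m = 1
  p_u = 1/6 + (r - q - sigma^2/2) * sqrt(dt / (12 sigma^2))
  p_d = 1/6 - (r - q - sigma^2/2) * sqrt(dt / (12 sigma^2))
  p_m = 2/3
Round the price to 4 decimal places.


dt = T/N = 0.166667; dx = sigma*sqrt(3*dt) = 0.233345
u = exp(dx) = 1.262817; d = 1/u = 0.791880
p_u = 0.150078, p_m = 0.666667, p_d = 0.183255
Discount per step: exp(-r*dt) = 0.998668
Stock lattice S(k, j) with j the centered position index:
  k=0: S(0,+0) = 1.1200
  k=1: S(1,-1) = 0.8869; S(1,+0) = 1.1200; S(1,+1) = 1.4144
  k=2: S(2,-2) = 0.7023; S(2,-1) = 0.8869; S(2,+0) = 1.1200; S(2,+1) = 1.4144; S(2,+2) = 1.7861
  k=3: S(3,-3) = 0.5562; S(3,-2) = 0.7023; S(3,-1) = 0.8869; S(3,+0) = 1.1200; S(3,+1) = 1.4144; S(3,+2) = 1.7861; S(3,+3) = 2.2555
Terminal payoffs V(N, j) = max(S_T - K, 0):
  V(3,-3) = 0.000000; V(3,-2) = 0.000000; V(3,-1) = 0.000000; V(3,+0) = 0.000000; V(3,+1) = 0.164355; V(3,+2) = 0.536073; V(3,+3) = 1.005484
Backward induction: V(k, j) = exp(-r*dt) * [p_u * V(k+1, j+1) + p_m * V(k+1, j) + p_d * V(k+1, j-1)]
  V(2,-2) = exp(-r*dt) * [p_u*0.000000 + p_m*0.000000 + p_d*0.000000] = 0.000000
  V(2,-1) = exp(-r*dt) * [p_u*0.000000 + p_m*0.000000 + p_d*0.000000] = 0.000000
  V(2,+0) = exp(-r*dt) * [p_u*0.164355 + p_m*0.000000 + p_d*0.000000] = 0.024633
  V(2,+1) = exp(-r*dt) * [p_u*0.536073 + p_m*0.164355 + p_d*0.000000] = 0.189770
  V(2,+2) = exp(-r*dt) * [p_u*1.005484 + p_m*0.536073 + p_d*0.164355] = 0.537685
  V(1,-1) = exp(-r*dt) * [p_u*0.024633 + p_m*0.000000 + p_d*0.000000] = 0.003692
  V(1,+0) = exp(-r*dt) * [p_u*0.189770 + p_m*0.024633 + p_d*0.000000] = 0.044843
  V(1,+1) = exp(-r*dt) * [p_u*0.537685 + p_m*0.189770 + p_d*0.024633] = 0.211440
  V(0,+0) = exp(-r*dt) * [p_u*0.211440 + p_m*0.044843 + p_d*0.003692] = 0.062221

Answer: Price = V(0,0) = 0.0622


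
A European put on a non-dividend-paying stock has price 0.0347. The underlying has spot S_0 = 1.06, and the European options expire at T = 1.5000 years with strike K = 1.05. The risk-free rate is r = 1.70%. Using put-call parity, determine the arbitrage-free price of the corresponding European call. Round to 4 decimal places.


Answer: Call price = 0.0711

Derivation:
Put-call parity: C - P = S_0 * exp(-qT) - K * exp(-rT).
S_0 * exp(-qT) = 1.0600 * 1.00000000 = 1.06000000
K * exp(-rT) = 1.0500 * 0.97482238 = 1.02356350
C = P + S*exp(-qT) - K*exp(-rT)
C = 0.0347 + 1.06000000 - 1.02356350 = 0.0711


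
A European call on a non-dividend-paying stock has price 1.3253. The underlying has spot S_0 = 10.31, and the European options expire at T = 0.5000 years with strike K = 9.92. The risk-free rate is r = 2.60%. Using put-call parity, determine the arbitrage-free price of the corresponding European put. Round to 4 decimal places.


Answer: Put price = 0.8072

Derivation:
Put-call parity: C - P = S_0 * exp(-qT) - K * exp(-rT).
S_0 * exp(-qT) = 10.3100 * 1.00000000 = 10.31000000
K * exp(-rT) = 9.9200 * 0.98708414 = 9.79187462
P = C - S*exp(-qT) + K*exp(-rT)
P = 1.3253 - 10.31000000 + 9.79187462 = 0.8072


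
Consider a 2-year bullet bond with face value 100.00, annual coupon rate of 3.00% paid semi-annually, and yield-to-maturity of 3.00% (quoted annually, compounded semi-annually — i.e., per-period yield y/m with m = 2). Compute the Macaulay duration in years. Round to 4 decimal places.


Coupon per period c = face * coupon_rate / m = 1.500000
Periods per year m = 2; per-period yield y/m = 0.015000
Number of cashflows N = 4
Cashflows (t years, CF_t, discount factor 1/(1+y/m)^(m*t), PV):
  t = 0.5000: CF_t = 1.500000, DF = 0.985222, PV = 1.477833
  t = 1.0000: CF_t = 1.500000, DF = 0.970662, PV = 1.455993
  t = 1.5000: CF_t = 1.500000, DF = 0.956317, PV = 1.434475
  t = 2.0000: CF_t = 101.500000, DF = 0.942184, PV = 95.631699
Price P = sum_t PV_t = 100.000000
Macaulay numerator sum_t t * PV_t:
  t * PV_t at t = 0.5000: 0.738916
  t * PV_t at t = 1.0000: 1.455993
  t * PV_t at t = 1.5000: 2.151713
  t * PV_t at t = 2.0000: 191.263399
Macaulay duration D = (sum_t t * PV_t) / P = 195.610021 / 100.000000 = 1.956100

Answer: Macaulay duration = 1.9561 years


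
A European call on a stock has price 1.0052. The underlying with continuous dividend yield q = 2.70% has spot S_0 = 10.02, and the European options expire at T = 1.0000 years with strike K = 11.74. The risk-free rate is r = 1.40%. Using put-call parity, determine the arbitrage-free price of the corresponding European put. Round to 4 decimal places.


Put-call parity: C - P = S_0 * exp(-qT) - K * exp(-rT).
S_0 * exp(-qT) = 10.0200 * 0.97336124 = 9.75307964
K * exp(-rT) = 11.7400 * 0.98609754 = 11.57678517
P = C - S*exp(-qT) + K*exp(-rT)
P = 1.0052 - 9.75307964 + 11.57678517 = 2.8289

Answer: Put price = 2.8289


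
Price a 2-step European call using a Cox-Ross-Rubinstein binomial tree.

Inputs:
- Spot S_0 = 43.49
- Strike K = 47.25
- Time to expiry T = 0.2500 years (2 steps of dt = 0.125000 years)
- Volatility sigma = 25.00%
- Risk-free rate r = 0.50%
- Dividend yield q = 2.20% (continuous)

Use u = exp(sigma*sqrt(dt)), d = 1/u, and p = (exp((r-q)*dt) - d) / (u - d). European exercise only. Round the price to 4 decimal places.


dt = T/N = 0.125000
u = exp(sigma*sqrt(dt)) = 1.092412; d = 1/u = 0.915405
p = (exp((r-q)*dt) - d) / (u - d) = 0.465925
Discount per step: exp(-r*dt) = 0.999375
Stock lattice S(k, i) with i counting down-moves:
  k=0: S(0,0) = 43.4900
  k=1: S(1,0) = 47.5090; S(1,1) = 39.8110
  k=2: S(2,0) = 51.8994; S(2,1) = 43.4900; S(2,2) = 36.4432
Terminal payoffs V(N, i) = max(S_T - K, 0):
  V(2,0) = 4.649426; V(2,1) = 0.000000; V(2,2) = 0.000000
Backward induction: V(k, i) = exp(-r*dt) * [p * V(k+1, i) + (1-p) * V(k+1, i+1)].
  V(1,0) = exp(-r*dt) * [p*4.649426 + (1-p)*0.000000] = 2.164929
  V(1,1) = exp(-r*dt) * [p*0.000000 + (1-p)*0.000000] = 0.000000
  V(0,0) = exp(-r*dt) * [p*2.164929 + (1-p)*0.000000] = 1.008064

Answer: Price = V(0,0) = 1.0081


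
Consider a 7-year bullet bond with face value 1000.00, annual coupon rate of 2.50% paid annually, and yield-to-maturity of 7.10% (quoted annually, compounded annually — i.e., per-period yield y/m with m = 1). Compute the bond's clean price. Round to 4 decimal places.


Answer: Price = 752.9546

Derivation:
Coupon per period c = face * coupon_rate / m = 25.000000
Periods per year m = 1; per-period yield y/m = 0.071000
Number of cashflows N = 7
Cashflows (t years, CF_t, discount factor 1/(1+y/m)^(m*t), PV):
  t = 1.0000: CF_t = 25.000000, DF = 0.933707, PV = 23.342670
  t = 2.0000: CF_t = 25.000000, DF = 0.871808, PV = 21.795210
  t = 3.0000: CF_t = 25.000000, DF = 0.814013, PV = 20.350337
  t = 4.0000: CF_t = 25.000000, DF = 0.760050, PV = 19.001248
  t = 5.0000: CF_t = 25.000000, DF = 0.709664, PV = 17.741595
  t = 6.0000: CF_t = 25.000000, DF = 0.662618, PV = 16.565448
  t = 7.0000: CF_t = 1025.000000, DF = 0.618691, PV = 634.158137
Price P = sum_t PV_t = 752.954645


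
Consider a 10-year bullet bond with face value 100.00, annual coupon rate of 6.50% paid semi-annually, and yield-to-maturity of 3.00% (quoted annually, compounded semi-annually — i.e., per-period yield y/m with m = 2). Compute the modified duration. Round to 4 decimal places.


Answer: Modified duration = 7.7398

Derivation:
Coupon per period c = face * coupon_rate / m = 3.250000
Periods per year m = 2; per-period yield y/m = 0.015000
Number of cashflows N = 20
Cashflows (t years, CF_t, discount factor 1/(1+y/m)^(m*t), PV):
  t = 0.5000: CF_t = 3.250000, DF = 0.985222, PV = 3.201970
  t = 1.0000: CF_t = 3.250000, DF = 0.970662, PV = 3.154651
  t = 1.5000: CF_t = 3.250000, DF = 0.956317, PV = 3.108030
  t = 2.0000: CF_t = 3.250000, DF = 0.942184, PV = 3.062099
  t = 2.5000: CF_t = 3.250000, DF = 0.928260, PV = 3.016846
  t = 3.0000: CF_t = 3.250000, DF = 0.914542, PV = 2.972262
  t = 3.5000: CF_t = 3.250000, DF = 0.901027, PV = 2.928337
  t = 4.0000: CF_t = 3.250000, DF = 0.887711, PV = 2.885061
  t = 4.5000: CF_t = 3.250000, DF = 0.874592, PV = 2.842425
  t = 5.0000: CF_t = 3.250000, DF = 0.861667, PV = 2.800419
  t = 5.5000: CF_t = 3.250000, DF = 0.848933, PV = 2.759033
  t = 6.0000: CF_t = 3.250000, DF = 0.836387, PV = 2.718259
  t = 6.5000: CF_t = 3.250000, DF = 0.824027, PV = 2.678088
  t = 7.0000: CF_t = 3.250000, DF = 0.811849, PV = 2.638510
  t = 7.5000: CF_t = 3.250000, DF = 0.799852, PV = 2.599517
  t = 8.0000: CF_t = 3.250000, DF = 0.788031, PV = 2.561101
  t = 8.5000: CF_t = 3.250000, DF = 0.776385, PV = 2.523252
  t = 9.0000: CF_t = 3.250000, DF = 0.764912, PV = 2.485963
  t = 9.5000: CF_t = 3.250000, DF = 0.753607, PV = 2.449224
  t = 10.0000: CF_t = 103.250000, DF = 0.742470, PV = 76.660071
Price P = sum_t PV_t = 130.045118
First compute Macaulay numerator sum_t t * PV_t:
  t * PV_t at t = 0.5000: 1.600985
  t * PV_t at t = 1.0000: 3.154651
  t * PV_t at t = 1.5000: 4.662045
  t * PV_t at t = 2.0000: 6.124197
  t * PV_t at t = 2.5000: 7.542115
  t * PV_t at t = 3.0000: 8.916786
  t * PV_t at t = 3.5000: 10.249180
  t * PV_t at t = 4.0000: 11.540245
  t * PV_t at t = 4.5000: 12.790912
  t * PV_t at t = 5.0000: 14.002093
  t * PV_t at t = 5.5000: 15.174682
  t * PV_t at t = 6.0000: 16.309555
  t * PV_t at t = 6.5000: 17.407571
  t * PV_t at t = 7.0000: 18.469571
  t * PV_t at t = 7.5000: 19.496380
  t * PV_t at t = 8.0000: 20.488807
  t * PV_t at t = 8.5000: 21.447643
  t * PV_t at t = 9.0000: 22.373664
  t * PV_t at t = 9.5000: 23.267631
  t * PV_t at t = 10.0000: 766.600707
Macaulay duration D = 1021.619418 / 130.045118 = 7.855884
Modified duration = D / (1 + y/m) = 7.855884 / (1 + 0.015000) = 7.739788


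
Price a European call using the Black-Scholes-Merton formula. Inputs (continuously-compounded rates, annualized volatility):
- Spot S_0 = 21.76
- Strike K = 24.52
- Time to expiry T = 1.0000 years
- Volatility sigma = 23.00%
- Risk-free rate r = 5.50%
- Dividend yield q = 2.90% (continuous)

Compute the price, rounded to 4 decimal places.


d1 = (ln(S/K) + (r - q + 0.5*sigma^2) * T) / (sigma * sqrt(T)) = -0.29115517
d2 = d1 - sigma * sqrt(T) = -0.52115517
exp(-rT) = 0.94648515; exp(-qT) = 0.97141646
C = S_0 * exp(-qT) * N(d1) - K * exp(-rT) * N(d2)
N(d1) = 0.38546632; N(d2) = 0.30112934
C = 21.7600 * 0.97141646 * 0.38546632 - 24.5200 * 0.94648515 * 0.30112934 = 1.1594

Answer: Price = 1.1594


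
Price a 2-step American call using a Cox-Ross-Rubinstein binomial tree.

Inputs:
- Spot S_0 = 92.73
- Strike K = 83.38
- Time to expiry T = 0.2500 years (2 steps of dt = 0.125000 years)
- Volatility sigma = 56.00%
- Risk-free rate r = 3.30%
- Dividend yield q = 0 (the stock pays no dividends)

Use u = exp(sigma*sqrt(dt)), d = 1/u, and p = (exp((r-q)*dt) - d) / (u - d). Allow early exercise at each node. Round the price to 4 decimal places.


Answer: Price = V(0,0) = 16.0767

Derivation:
dt = T/N = 0.125000
u = exp(sigma*sqrt(dt)) = 1.218950; d = 1/u = 0.820378
p = (exp((r-q)*dt) - d) / (u - d) = 0.461034
Discount per step: exp(-r*dt) = 0.995883
Stock lattice S(k, i) with i counting down-moves:
  k=0: S(0,0) = 92.7300
  k=1: S(1,0) = 113.0332; S(1,1) = 76.0737
  k=2: S(2,0) = 137.7819; S(2,1) = 92.7300; S(2,2) = 62.4092
Terminal payoffs V(N, i) = max(S_T - K, 0):
  V(2,0) = 54.401878; V(2,1) = 9.350000; V(2,2) = 0.000000
Backward induction: V(k, i) = exp(-r*dt) * [p * V(k+1, i) + (1-p) * V(k+1, i+1)]; then take max(V_cont, immediate exercise) for American.
  V(1,0) = exp(-r*dt) * [p*54.401878 + (1-p)*9.350000] = 29.996475; exercise = 29.653241; V(1,0) = max -> 29.996475
  V(1,1) = exp(-r*dt) * [p*9.350000 + (1-p)*0.000000] = 4.292927; exercise = 0.000000; V(1,1) = max -> 4.292927
  V(0,0) = exp(-r*dt) * [p*29.996475 + (1-p)*4.292927] = 16.076694; exercise = 9.350000; V(0,0) = max -> 16.076694


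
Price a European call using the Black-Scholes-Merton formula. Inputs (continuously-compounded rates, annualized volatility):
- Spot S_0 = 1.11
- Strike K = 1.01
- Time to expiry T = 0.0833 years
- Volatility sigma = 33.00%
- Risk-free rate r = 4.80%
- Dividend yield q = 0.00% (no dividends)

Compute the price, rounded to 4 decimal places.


d1 = (ln(S/K) + (r - q + 0.5*sigma^2) * T) / (sigma * sqrt(T)) = 1.08084552
d2 = d1 - sigma * sqrt(T) = 0.98560178
exp(-rT) = 0.99600958; exp(-qT) = 1.00000000
C = S_0 * exp(-qT) * N(d1) - K * exp(-rT) * N(d2)
N(d1) = 0.86011708; N(d2) = 0.83783572
C = 1.1100 * 1.00000000 * 0.86011708 - 1.0100 * 0.99600958 * 0.83783572 = 0.1119

Answer: Price = 0.1119


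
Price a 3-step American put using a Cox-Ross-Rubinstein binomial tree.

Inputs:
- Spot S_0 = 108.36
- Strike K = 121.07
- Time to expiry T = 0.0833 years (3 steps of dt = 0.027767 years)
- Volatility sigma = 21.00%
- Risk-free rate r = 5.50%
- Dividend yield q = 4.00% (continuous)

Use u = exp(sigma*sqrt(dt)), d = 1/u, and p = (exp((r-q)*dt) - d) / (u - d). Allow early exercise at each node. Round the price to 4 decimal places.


Answer: Price = V(0,0) = 12.7100

Derivation:
dt = T/N = 0.027767
u = exp(sigma*sqrt(dt)) = 1.035612; d = 1/u = 0.965612
p = (exp((r-q)*dt) - d) / (u - d) = 0.497204
Discount per step: exp(-r*dt) = 0.998474
Stock lattice S(k, i) with i counting down-moves:
  k=0: S(0,0) = 108.3600
  k=1: S(1,0) = 112.2190; S(1,1) = 104.6337
  k=2: S(2,0) = 116.2154; S(2,1) = 108.3600; S(2,2) = 101.0356
  k=3: S(3,0) = 120.3541; S(3,1) = 112.2190; S(3,2) = 104.6337; S(3,3) = 97.5612
Terminal payoffs V(N, i) = max(K - S_T, 0):
  V(3,0) = 0.715926; V(3,1) = 8.851034; V(3,2) = 16.436265; V(3,3) = 23.508786
Backward induction: V(k, i) = exp(-r*dt) * [p * V(k+1, i) + (1-p) * V(k+1, i+1)]; then take max(V_cont, immediate exercise) for American.
  V(2,0) = exp(-r*dt) * [p*0.715926 + (1-p)*8.851034] = 4.798893; exercise = 4.854641; V(2,0) = max -> 4.854641
  V(2,1) = exp(-r*dt) * [p*8.851034 + (1-p)*16.436265] = 12.645532; exercise = 12.710000; V(2,1) = max -> 12.710000
  V(2,2) = exp(-r*dt) * [p*16.436265 + (1-p)*23.508786] = 19.961793; exercise = 20.034391; V(2,2) = max -> 20.034391
  V(1,0) = exp(-r*dt) * [p*4.854641 + (1-p)*12.710000] = 8.790850; exercise = 8.851034; V(1,0) = max -> 8.851034
  V(1,1) = exp(-r*dt) * [p*12.710000 + (1-p)*20.034391] = 16.367660; exercise = 16.436265; V(1,1) = max -> 16.436265
  V(0,0) = exp(-r*dt) * [p*8.851034 + (1-p)*16.436265] = 12.645532; exercise = 12.710000; V(0,0) = max -> 12.710000


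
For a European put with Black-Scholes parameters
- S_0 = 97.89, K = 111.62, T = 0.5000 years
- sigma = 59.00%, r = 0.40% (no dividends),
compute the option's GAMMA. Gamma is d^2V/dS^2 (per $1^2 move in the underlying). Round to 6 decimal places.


d1 = -0.1012261615; d2 = -0.5184191624
phi(d1) = 0.3969035793; exp(-qT) = 1.0000000000; exp(-rT) = 0.9980019987
Gamma = exp(-qT) * phi(d1) / (S * sigma * sqrt(T)) = 1.0000000000 * 0.3969035793 / (97.8900 * 0.5900 * 0.7071067812) = 0.009719

Answer: Gamma = 0.009719


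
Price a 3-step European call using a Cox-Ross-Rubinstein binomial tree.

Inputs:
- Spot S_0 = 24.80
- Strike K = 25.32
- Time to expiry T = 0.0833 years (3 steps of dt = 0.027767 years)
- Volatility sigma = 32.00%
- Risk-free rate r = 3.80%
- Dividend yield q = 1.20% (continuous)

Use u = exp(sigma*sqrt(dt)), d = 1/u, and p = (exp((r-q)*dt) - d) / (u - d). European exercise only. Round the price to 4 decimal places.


Answer: Price = V(0,0) = 0.7622

Derivation:
dt = T/N = 0.027767
u = exp(sigma*sqrt(dt)) = 1.054770; d = 1/u = 0.948074
p = (exp((r-q)*dt) - d) / (u - d) = 0.493441
Discount per step: exp(-r*dt) = 0.998945
Stock lattice S(k, i) with i counting down-moves:
  k=0: S(0,0) = 24.8000
  k=1: S(1,0) = 26.1583; S(1,1) = 23.5122
  k=2: S(2,0) = 27.5910; S(2,1) = 24.8000; S(2,2) = 22.2913
  k=3: S(3,0) = 29.1021; S(3,1) = 26.1583; S(3,2) = 23.5122; S(3,3) = 21.1338
Terminal payoffs V(N, i) = max(S_T - K, 0):
  V(3,0) = 3.782138; V(3,1) = 0.838294; V(3,2) = 0.000000; V(3,3) = 0.000000
Backward induction: V(k, i) = exp(-r*dt) * [p * V(k+1, i) + (1-p) * V(k+1, i+1)].
  V(2,0) = exp(-r*dt) * [p*3.782138 + (1-p)*0.838294] = 2.288492
  V(2,1) = exp(-r*dt) * [p*0.838294 + (1-p)*0.000000] = 0.413213
  V(2,2) = exp(-r*dt) * [p*0.000000 + (1-p)*0.000000] = 0.000000
  V(1,0) = exp(-r*dt) * [p*2.288492 + (1-p)*0.413213] = 1.337141
  V(1,1) = exp(-r*dt) * [p*0.413213 + (1-p)*0.000000] = 0.203681
  V(0,0) = exp(-r*dt) * [p*1.337141 + (1-p)*0.203681] = 0.762172


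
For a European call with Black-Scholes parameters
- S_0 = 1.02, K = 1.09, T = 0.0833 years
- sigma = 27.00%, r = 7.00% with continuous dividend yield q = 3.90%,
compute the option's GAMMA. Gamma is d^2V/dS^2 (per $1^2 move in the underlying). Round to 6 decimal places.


Answer: Gamma = 3.691602

Derivation:
d1 = -0.7796620005; d2 = -0.8575886968
phi(d1) = 0.2943826137; exp(-qT) = 0.9967565713; exp(-rT) = 0.9941859673
Gamma = exp(-qT) * phi(d1) / (S * sigma * sqrt(T)) = 0.9967565713 * 0.2943826137 / (1.0200 * 0.2700 * 0.2886173938) = 3.691602


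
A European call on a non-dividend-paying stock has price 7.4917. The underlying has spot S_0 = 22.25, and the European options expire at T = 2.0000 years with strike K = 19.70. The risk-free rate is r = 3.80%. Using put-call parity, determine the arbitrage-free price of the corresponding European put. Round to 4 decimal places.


Answer: Put price = 3.5000

Derivation:
Put-call parity: C - P = S_0 * exp(-qT) - K * exp(-rT).
S_0 * exp(-qT) = 22.2500 * 1.00000000 = 22.25000000
K * exp(-rT) = 19.7000 * 0.92681621 = 18.25827927
P = C - S*exp(-qT) + K*exp(-rT)
P = 7.4917 - 22.25000000 + 18.25827927 = 3.5000


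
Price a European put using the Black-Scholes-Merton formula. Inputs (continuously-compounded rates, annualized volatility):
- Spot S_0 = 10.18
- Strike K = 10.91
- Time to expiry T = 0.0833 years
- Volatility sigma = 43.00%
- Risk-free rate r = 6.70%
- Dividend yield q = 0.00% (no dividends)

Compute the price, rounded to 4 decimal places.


Answer: Price = 0.9218

Derivation:
d1 = (ln(S/K) + (r - q + 0.5*sigma^2) * T) / (sigma * sqrt(T)) = -0.45100832
d2 = d1 - sigma * sqrt(T) = -0.57511380
exp(-rT) = 0.99443445; exp(-qT) = 1.00000000
P = K * exp(-rT) * N(-d2) - S_0 * exp(-qT) * N(-d1)
N(-d1) = 0.67400822; N(-d2) = 0.71739283
P = 10.9100 * 0.99443445 * 0.71739283 - 10.1800 * 1.00000000 * 0.67400822 = 0.9218


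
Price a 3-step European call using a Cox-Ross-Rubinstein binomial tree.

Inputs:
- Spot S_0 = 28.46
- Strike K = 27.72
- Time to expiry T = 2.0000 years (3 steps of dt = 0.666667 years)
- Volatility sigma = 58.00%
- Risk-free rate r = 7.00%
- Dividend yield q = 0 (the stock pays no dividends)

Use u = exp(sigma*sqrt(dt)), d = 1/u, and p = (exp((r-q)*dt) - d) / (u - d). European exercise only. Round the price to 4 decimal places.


dt = T/N = 0.666667
u = exp(sigma*sqrt(dt)) = 1.605713; d = 1/u = 0.622776
p = (exp((r-q)*dt) - d) / (u - d) = 0.432374
Discount per step: exp(-r*dt) = 0.954405
Stock lattice S(k, i) with i counting down-moves:
  k=0: S(0,0) = 28.4600
  k=1: S(1,0) = 45.6986; S(1,1) = 17.7242
  k=2: S(2,0) = 73.3788; S(2,1) = 28.4600; S(2,2) = 11.0382
  k=3: S(3,0) = 117.8254; S(3,1) = 45.6986; S(3,2) = 17.7242; S(3,3) = 6.8743
Terminal payoffs V(N, i) = max(S_T - K, 0):
  V(3,0) = 90.105374; V(3,1) = 17.978598; V(3,2) = 0.000000; V(3,3) = 0.000000
Backward induction: V(k, i) = exp(-r*dt) * [p * V(k+1, i) + (1-p) * V(k+1, i+1)].
  V(2,0) = exp(-r*dt) * [p*90.105374 + (1-p)*17.978598] = 46.922721
  V(2,1) = exp(-r*dt) * [p*17.978598 + (1-p)*0.000000] = 7.419052
  V(2,2) = exp(-r*dt) * [p*0.000000 + (1-p)*0.000000] = 0.000000
  V(1,0) = exp(-r*dt) * [p*46.922721 + (1-p)*7.419052] = 23.382375
  V(1,1) = exp(-r*dt) * [p*7.419052 + (1-p)*0.000000] = 3.061547
  V(0,0) = exp(-r*dt) * [p*23.382375 + (1-p)*3.061547] = 11.307554

Answer: Price = V(0,0) = 11.3076


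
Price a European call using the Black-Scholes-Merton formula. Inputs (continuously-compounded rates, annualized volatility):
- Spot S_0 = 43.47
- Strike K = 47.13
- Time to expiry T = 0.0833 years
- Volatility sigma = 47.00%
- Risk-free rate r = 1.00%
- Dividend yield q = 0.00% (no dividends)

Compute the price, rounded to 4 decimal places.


Answer: Price = 1.0512

Derivation:
d1 = (ln(S/K) + (r - q + 0.5*sigma^2) * T) / (sigma * sqrt(T)) = -0.52196918
d2 = d1 - sigma * sqrt(T) = -0.65761936
exp(-rT) = 0.99916735; exp(-qT) = 1.00000000
C = S_0 * exp(-qT) * N(d1) - K * exp(-rT) * N(d2)
N(d1) = 0.30084589; N(d2) = 0.25539138
C = 43.4700 * 1.00000000 * 0.30084589 - 47.1300 * 0.99916735 * 0.25539138 = 1.0512


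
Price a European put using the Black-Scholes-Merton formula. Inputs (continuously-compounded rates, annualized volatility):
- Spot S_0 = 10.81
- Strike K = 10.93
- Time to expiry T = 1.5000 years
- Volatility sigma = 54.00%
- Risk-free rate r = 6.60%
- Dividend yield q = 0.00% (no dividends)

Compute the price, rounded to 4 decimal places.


Answer: Price = 2.2508

Derivation:
d1 = (ln(S/K) + (r - q + 0.5*sigma^2) * T) / (sigma * sqrt(T)) = 0.46367983
d2 = d1 - sigma * sqrt(T) = -0.19768240
exp(-rT) = 0.90574271; exp(-qT) = 1.00000000
P = K * exp(-rT) * N(-d2) - S_0 * exp(-qT) * N(-d1)
N(-d1) = 0.32143857; N(-d2) = 0.57835322
P = 10.9300 * 0.90574271 * 0.57835322 - 10.8100 * 1.00000000 * 0.32143857 = 2.2508


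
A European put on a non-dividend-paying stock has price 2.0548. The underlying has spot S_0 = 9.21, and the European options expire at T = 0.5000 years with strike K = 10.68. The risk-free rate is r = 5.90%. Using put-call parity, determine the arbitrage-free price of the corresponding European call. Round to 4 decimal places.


Put-call parity: C - P = S_0 * exp(-qT) - K * exp(-rT).
S_0 * exp(-qT) = 9.2100 * 1.00000000 = 9.21000000
K * exp(-rT) = 10.6800 * 0.97093088 = 10.36954177
C = P + S*exp(-qT) - K*exp(-rT)
C = 2.0548 + 9.21000000 - 10.36954177 = 0.8953

Answer: Call price = 0.8953


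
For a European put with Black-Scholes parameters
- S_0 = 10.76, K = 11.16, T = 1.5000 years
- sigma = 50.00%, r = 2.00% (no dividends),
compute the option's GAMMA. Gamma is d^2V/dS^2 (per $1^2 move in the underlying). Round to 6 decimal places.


Answer: Gamma = 0.057958

Derivation:
d1 = 0.2955711055; d2 = -0.3168013302
phi(d1) = 0.3818911447; exp(-qT) = 1.0000000000; exp(-rT) = 0.9704455335
Gamma = exp(-qT) * phi(d1) / (S * sigma * sqrt(T)) = 1.0000000000 * 0.3818911447 / (10.7600 * 0.5000 * 1.2247448714) = 0.057958


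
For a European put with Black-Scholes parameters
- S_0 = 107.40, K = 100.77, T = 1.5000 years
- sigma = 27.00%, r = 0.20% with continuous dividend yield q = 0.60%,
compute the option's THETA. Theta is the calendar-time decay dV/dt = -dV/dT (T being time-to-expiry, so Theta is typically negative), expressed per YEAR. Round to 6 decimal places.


d1 = 0.3398878393; d2 = 0.0092067241
phi(d1) = 0.3765515188; exp(-qT) = 0.9910403788; exp(-rT) = 0.9970044955
Theta = -S*exp(-qT)*phi(d1)*sigma/(2*sqrt(T)) + r*K*exp(-rT)*N(-d2) - q*S*exp(-qT)*N(-d1)
N(-d1) = 0.3669704974; N(-d2) = 0.4963271004; sqrt(T) = 1.2247448714
Term 1 = -107.4000 * 0.9910403788 * 0.3765515188 * 0.2700 / (2 * 1.2247448714) = -4.4178215938
Term 2 = 0.0020 * 100.7700 * 0.9970044955 * 0.4963271004 = 0.0997301242
Term 3 = -0.0060 * 107.4000 * 0.9910403788 * 0.3669704974 = -0.2343570550
Theta = -4.4178215938 + (0.0997301242) + (-0.2343570550) = -4.552449

Answer: Theta = -4.552449


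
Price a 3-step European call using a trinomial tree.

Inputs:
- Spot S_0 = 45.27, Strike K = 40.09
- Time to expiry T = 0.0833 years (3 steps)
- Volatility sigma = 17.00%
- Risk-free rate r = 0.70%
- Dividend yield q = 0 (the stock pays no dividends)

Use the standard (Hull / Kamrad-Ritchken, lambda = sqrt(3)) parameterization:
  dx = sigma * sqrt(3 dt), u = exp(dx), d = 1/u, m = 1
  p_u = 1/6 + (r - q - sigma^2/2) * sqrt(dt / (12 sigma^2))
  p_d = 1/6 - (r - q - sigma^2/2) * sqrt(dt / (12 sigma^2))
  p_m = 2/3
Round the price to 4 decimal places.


Answer: Price = V(0,0) = 5.2082

Derivation:
dt = T/N = 0.027767; dx = sigma*sqrt(3*dt) = 0.049065
u = exp(dx) = 1.050289; d = 1/u = 0.952119
p_u = 0.164559, p_m = 0.666667, p_d = 0.168775
Discount per step: exp(-r*dt) = 0.999806
Stock lattice S(k, j) with j the centered position index:
  k=0: S(0,+0) = 45.2700
  k=1: S(1,-1) = 43.1024; S(1,+0) = 45.2700; S(1,+1) = 47.5466
  k=2: S(2,-2) = 41.0387; S(2,-1) = 43.1024; S(2,+0) = 45.2700; S(2,+1) = 47.5466; S(2,+2) = 49.9376
  k=3: S(3,-3) = 39.0737; S(3,-2) = 41.0387; S(3,-1) = 43.1024; S(3,+0) = 45.2700; S(3,+1) = 47.5466; S(3,+2) = 49.9376; S(3,+3) = 52.4489
Terminal payoffs V(N, j) = max(S_T - K, 0):
  V(3,-3) = 0.000000; V(3,-2) = 0.948664; V(3,-1) = 3.012440; V(3,+0) = 5.180000; V(3,+1) = 7.456564; V(3,+2) = 9.847612; V(3,+3) = 12.358904
Backward induction: V(k, j) = exp(-r*dt) * [p_u * V(k+1, j+1) + p_m * V(k+1, j) + p_d * V(k+1, j-1)]
  V(2,-2) = exp(-r*dt) * [p_u*3.012440 + p_m*0.948664 + p_d*0.000000] = 1.127946
  V(2,-1) = exp(-r*dt) * [p_u*5.180000 + p_m*3.012440 + p_d*0.948664] = 3.020230
  V(2,+0) = exp(-r*dt) * [p_u*7.456564 + p_m*5.180000 + p_d*3.012440] = 5.187790
  V(2,+1) = exp(-r*dt) * [p_u*9.847612 + p_m*7.456564 + p_d*5.180000] = 7.464354
  V(2,+2) = exp(-r*dt) * [p_u*12.358904 + p_m*9.847612 + p_d*7.456564] = 9.855403
  V(1,-1) = exp(-r*dt) * [p_u*5.187790 + p_m*3.020230 + p_d*1.127946] = 3.056957
  V(1,+0) = exp(-r*dt) * [p_u*7.464354 + p_m*5.187790 + p_d*3.020230] = 5.195579
  V(1,+1) = exp(-r*dt) * [p_u*9.855403 + p_m*7.464354 + p_d*5.187790] = 7.472143
  V(0,+0) = exp(-r*dt) * [p_u*7.472143 + p_m*5.195579 + p_d*3.056957] = 5.208250
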